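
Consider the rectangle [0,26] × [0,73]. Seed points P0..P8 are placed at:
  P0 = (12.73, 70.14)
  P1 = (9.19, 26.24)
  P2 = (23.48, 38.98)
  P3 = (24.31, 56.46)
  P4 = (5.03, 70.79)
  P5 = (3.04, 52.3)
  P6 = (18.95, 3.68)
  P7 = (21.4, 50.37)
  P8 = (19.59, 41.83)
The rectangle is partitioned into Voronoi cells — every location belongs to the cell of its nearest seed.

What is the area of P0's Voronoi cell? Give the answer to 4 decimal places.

Area of P0's cell: 174.2666

1. box [0,26]×[0,73]: [(0, 0) (26, 0) (26, 73) (0, 73)]
2. ⊥bis P0·P1 via (10.96,48.19): [(0, 49.0738) (26, 46.9772) (26, 73) (0, 73)]  |A|=649.337
3. ⊥bis P0·P2 via (18.105,54.56): [(0, 49.0738) (1.7853, 48.9298) (26, 57.2837) (26, 73) (0, 73)]  |A|=524.5527
4. ⊥bis P0·P3 via (18.52,63.3): [(0, 49.0738) (1.5648, 48.9476) (26, 69.6318) (26, 73) (0, 73)]  |A|=372.5533
5. ⊥bis P0·P4 via (8.88,70.465): [(7.4868, 53.9605) (26, 69.6318) (26, 73) (9.094, 73)]  |A|=192.1199
6. ⊥bis P0·P5 via (7.885,61.22): [(8.0902, 61.1086) (12.8664, 58.5143) (26, 69.6318) (26, 73) (9.094, 73)]  |A|=174.2666
7. ⊥bis P0·P6 via (15.84,36.91): [(8.0902, 61.1086) (12.8664, 58.5143) (26, 69.6318) (26, 73) (9.094, 73)]  |A|=174.2666
8. ⊥bis P0·P7 via (17.065,60.255): [(8.0902, 61.1086) (12.8664, 58.5143) (26, 69.6318) (26, 73) (9.094, 73)]  |A|=174.2666
9. ⊥bis P0·P8 via (16.16,55.985): [(8.0902, 61.1086) (12.8664, 58.5143) (26, 69.6318) (26, 73) (9.094, 73)]  |A|=174.2666
10. canonical 5-gon: [(8.0902, 61.1086) (12.8664, 58.5143) (26, 69.6318) (26, 73) (9.094, 73)]
11. shoelace: 174.2666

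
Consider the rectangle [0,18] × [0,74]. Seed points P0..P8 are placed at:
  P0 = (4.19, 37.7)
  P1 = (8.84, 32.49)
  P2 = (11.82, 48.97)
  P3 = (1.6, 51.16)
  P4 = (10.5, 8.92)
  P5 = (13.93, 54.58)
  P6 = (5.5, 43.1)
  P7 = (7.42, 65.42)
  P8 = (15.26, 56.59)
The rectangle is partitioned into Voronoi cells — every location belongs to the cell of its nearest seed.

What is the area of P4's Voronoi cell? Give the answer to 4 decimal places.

1. box [0,18]×[0,74]: [(0, 0) (18, 0) (18, 74) (0, 74)]
2. ⊥bis P4·P0 via (7.345,23.31): [(0, 21.6996) (0, 0) (18, 0) (18, 25.6461)]  |A|=426.1114
3. ⊥bis P4·P1 via (9.67,20.705): [(0, 20.024) (0, 0) (18, 0) (18, 21.2917)]  |A|=371.8406
4. ⊥bis P4·P2 via (11.16,28.945): [(0, 20.024) (0, 0) (18, 0) (18, 21.2917)]  |A|=371.8406
5. ⊥bis P4·P3 via (6.05,30.04): [(0, 20.024) (0, 0) (18, 0) (18, 21.2917)]  |A|=371.8406
6. ⊥bis P4·P5 via (12.215,31.75): [(0, 20.024) (0, 0) (18, 0) (18, 21.2917)]  |A|=371.8406
7. ⊥bis P4·P6 via (8,26.01): [(0, 20.024) (0, 0) (18, 0) (18, 21.2917)]  |A|=371.8406
8. ⊥bis P4·P7 via (8.96,37.17): [(0, 20.024) (0, 0) (18, 0) (18, 21.2917)]  |A|=371.8406
9. ⊥bis P4·P8 via (12.88,32.755): [(0, 20.024) (0, 0) (18, 0) (18, 21.2917)]  |A|=371.8406
10. canonical 4-gon: [(0, 20.024) (0, 0) (18, 0) (18, 21.2917)]
11. shoelace: 371.8406

Area of P4's cell: 371.8406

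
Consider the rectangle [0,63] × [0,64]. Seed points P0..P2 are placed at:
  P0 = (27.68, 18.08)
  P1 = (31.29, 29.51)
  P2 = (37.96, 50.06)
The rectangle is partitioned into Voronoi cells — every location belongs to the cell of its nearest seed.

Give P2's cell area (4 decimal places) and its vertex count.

1. box [0,63]×[0,64]: [(0, 0) (63, 0) (63, 64) (0, 64)]
2. ⊥bis P2·P0 via (32.82,34.07): [(0, 44.62) (63, 24.3686) (63, 64) (0, 64)]  |A|=1858.8581
3. ⊥bis P2·P1 via (34.625,39.785): [(0, 51.0234) (63, 30.5752) (63, 64) (0, 64)]  |A|=1461.6445
4. canonical 4-gon: [(0, 51.0234) (63, 30.5752) (63, 64) (0, 64)]
5. shoelace: 1461.6445

Area of P2's cell: 1461.6445 (4 vertices)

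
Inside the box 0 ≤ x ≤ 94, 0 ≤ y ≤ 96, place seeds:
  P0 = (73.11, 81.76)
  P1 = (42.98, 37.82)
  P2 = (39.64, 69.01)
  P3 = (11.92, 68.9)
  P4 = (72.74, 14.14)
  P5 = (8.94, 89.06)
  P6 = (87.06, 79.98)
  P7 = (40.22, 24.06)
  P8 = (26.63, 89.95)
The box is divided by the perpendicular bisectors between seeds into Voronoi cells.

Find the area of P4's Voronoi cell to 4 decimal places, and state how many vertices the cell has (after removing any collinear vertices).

Area of P4's cell: 1588.6289 (6 vertices)

1. box [0,94]×[0,96]: [(0, 0) (94, 0) (94, 96) (0, 96)]
2. ⊥bis P4·P0 via (72.925,47.95): [(0, 48.349) (0, 0) (94, 0) (94, 47.8347)]  |A|=4520.6344
3. ⊥bis P4·P1 via (57.86,25.98): [(75.331, 47.9368) (37.1877, 0) (94, 0) (94, 47.8347)]  |A|=1808.212
4. ⊥bis P4·P2 via (56.19,41.575): [(75.331, 47.9368) (37.1877, 0) (94, 0) (94, 47.8347)]  |A|=1808.212
5. ⊥bis P4·P3 via (42.33,41.52): [(75.331, 47.9368) (37.1877, 0) (94, 0) (94, 47.8347)]  |A|=1808.212
6. ⊥bis P4·P5 via (40.84,51.6): [(75.331, 47.9368) (37.1877, 0) (94, 0) (94, 47.8347)]  |A|=1808.212
7. ⊥bis P4·P6 via (79.9,47.06): [(75.8824, 47.9338) (75.331, 47.9368) (37.1877, 0) (94, 0) (94, 43.9933)]  |A|=1773.4136
8. ⊥bis P4·P7 via (56.48,19.1): [(75.8824, 47.9338) (75.331, 47.9368) (59.0255, 27.4448) (50.6537, 0) (94, 0) (94, 43.9933)]  |A|=1588.6289
9. ⊥bis P4·P8 via (49.685,52.045): [(75.8824, 47.9338) (75.331, 47.9368) (59.0255, 27.4448) (50.6537, 0) (94, 0) (94, 43.9933)]  |A|=1588.6289
10. canonical 6-gon: [(75.8824, 47.9338) (75.331, 47.9368) (59.0255, 27.4448) (50.6537, 0) (94, 0) (94, 43.9933)]
11. shoelace: 1588.6289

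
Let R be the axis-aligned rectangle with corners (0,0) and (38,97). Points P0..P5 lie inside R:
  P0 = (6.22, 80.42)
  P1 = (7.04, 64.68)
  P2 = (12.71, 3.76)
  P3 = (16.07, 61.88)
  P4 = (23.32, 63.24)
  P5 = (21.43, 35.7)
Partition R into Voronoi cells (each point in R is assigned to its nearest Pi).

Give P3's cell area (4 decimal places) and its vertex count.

Area of P3's cell: 238.5751 (4 vertices)

1. box [0,38]×[0,97]: [(0, 0) (38, 0) (38, 97) (0, 97)]
2. ⊥bis P3·P0 via (11.145,71.15): [(0, 65.2288) (0, 0) (38, 0) (38, 85.4176)]  |A|=2862.2829
3. ⊥bis P3·P1 via (11.555,63.28): [(14.5575, 72.963) (0, 26.0151) (0, 0) (38, 0) (38, 85.4176)]  |A|=2576.8564
4. ⊥bis P3·P2 via (14.39,32.82): [(14.5575, 72.963) (2.3263, 33.5174) (38, 31.4551) (38, 85.4176)]  |A|=1348.7065
5. ⊥bis P3·P4 via (19.695,62.56): [(17.4548, 74.5023) (14.5575, 72.963) (2.3263, 33.5174) (25.3931, 32.1839)]  |A|=530.5123
6. ⊥bis P3·P5 via (18.75,48.79): [(22.1476, 49.4856) (17.4548, 74.5023) (14.5575, 72.963) (6.2697, 46.2348)]  |A|=238.5751
7. canonical 4-gon: [(22.1476, 49.4856) (17.4548, 74.5023) (14.5575, 72.963) (6.2697, 46.2348)]
8. shoelace: 238.5751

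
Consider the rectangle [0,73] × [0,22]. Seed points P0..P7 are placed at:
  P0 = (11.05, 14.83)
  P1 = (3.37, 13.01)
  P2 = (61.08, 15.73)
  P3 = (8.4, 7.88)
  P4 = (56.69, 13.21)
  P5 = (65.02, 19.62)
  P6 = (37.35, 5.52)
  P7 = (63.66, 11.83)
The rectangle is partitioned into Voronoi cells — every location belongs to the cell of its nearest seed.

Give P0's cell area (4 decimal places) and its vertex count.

Area of P0's cell: 248.8111 (4 vertices)

1. box [0,73]×[0,22]: [(0, 0) (73, 0) (73, 22) (0, 22)]
2. ⊥bis P0·P1 via (7.21,13.92): [(10.5088, 0) (73, 0) (73, 22) (5.2952, 22)]  |A|=1432.1565
3. ⊥bis P0·P2 via (36.065,15.28): [(10.5088, 0) (36.3399, 0) (35.9441, 22) (5.2952, 22)]  |A|=621.2803
4. ⊥bis P0·P3 via (9.725,11.355): [(7.6284, 12.1544) (36.318, 1.2152) (35.9441, 22) (5.2952, 22)]  |A|=446.9866
5. ⊥bis P0·P4 via (33.87,14.02): [(7.6284, 12.1544) (33.4543, 2.3072) (34.1533, 22) (5.2952, 22)]  |A|=399.7959
6. ⊥bis P0·P5 via (38.035,17.225): [(7.6284, 12.1544) (33.4543, 2.3072) (34.1533, 22) (5.2952, 22)]  |A|=399.7959
7. ⊥bis P0·P6 via (24.2,10.175): [(7.6284, 12.1544) (22.8466, 6.3518) (28.386, 22) (5.2952, 22)]  |A|=248.8111
8. ⊥bis P0·P7 via (37.355,13.33): [(7.6284, 12.1544) (22.8466, 6.3518) (28.386, 22) (5.2952, 22)]  |A|=248.8111
9. canonical 4-gon: [(7.6284, 12.1544) (22.8466, 6.3518) (28.386, 22) (5.2952, 22)]
10. shoelace: 248.8111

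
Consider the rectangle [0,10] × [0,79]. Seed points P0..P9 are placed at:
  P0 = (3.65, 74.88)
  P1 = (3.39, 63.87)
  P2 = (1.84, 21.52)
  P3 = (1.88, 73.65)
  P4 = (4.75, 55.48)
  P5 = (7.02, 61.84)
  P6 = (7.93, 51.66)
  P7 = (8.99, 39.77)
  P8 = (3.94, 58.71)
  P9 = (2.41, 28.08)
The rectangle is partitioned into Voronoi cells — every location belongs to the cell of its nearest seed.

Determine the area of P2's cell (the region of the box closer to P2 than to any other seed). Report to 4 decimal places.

1. box [0,10]×[0,79]: [(0, 0) (10, 0) (10, 79) (0, 79)]
2. ⊥bis P2·P0 via (2.745,48.2): [(0, 48.2931) (0, 0) (10, 0) (10, 47.9539)]  |A|=481.2351
3. ⊥bis P2·P1 via (2.615,42.695): [(0, 42.7907) (0, 0) (10, 0) (10, 42.4247)]  |A|=426.0771
4. ⊥bis P2·P3 via (1.86,47.585): [(0, 42.7907) (0, 0) (10, 0) (10, 42.4247)]  |A|=426.0771
5. ⊥bis P2·P4 via (3.295,38.5): [(0, 38.7823) (0, 0) (10, 0) (10, 37.9255)]  |A|=383.539
6. ⊥bis P2·P5 via (4.43,41.68): [(0, 38.7823) (0, 0) (10, 0) (10, 37.9255)]  |A|=383.539
7. ⊥bis P2·P6 via (4.885,36.59): [(0, 37.577) (0, 0) (10, 0) (10, 35.5565)]  |A|=365.6676
8. ⊥bis P2·P7 via (5.415,30.645): [(0, 32.7665) (0, 0) (10, 0) (10, 28.8487)]  |A|=308.0759
9. ⊥bis P2·P8 via (2.89,40.115): [(0, 32.7665) (0, 0) (10, 0) (10, 28.8487)]  |A|=308.0759
10. ⊥bis P2·P9 via (2.125,24.8): [(0, 24.9846) (0, 0) (10, 0) (10, 24.1157)]  |A|=245.5019
11. canonical 4-gon: [(0, 24.9846) (0, 0) (10, 0) (10, 24.1157)]
12. shoelace: 245.5019

Area of P2's cell: 245.5019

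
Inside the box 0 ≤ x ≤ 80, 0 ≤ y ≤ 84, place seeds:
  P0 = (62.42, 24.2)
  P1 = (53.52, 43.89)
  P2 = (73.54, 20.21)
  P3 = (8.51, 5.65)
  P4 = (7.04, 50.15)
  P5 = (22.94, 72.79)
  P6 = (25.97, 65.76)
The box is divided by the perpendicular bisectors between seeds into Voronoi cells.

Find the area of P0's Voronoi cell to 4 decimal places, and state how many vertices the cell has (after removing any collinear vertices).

1. box [0,80]×[0,84]: [(0, 0) (80, 0) (80, 84) (0, 84)]
2. ⊥bis P0·P1 via (57.97,34.045): [(0, 7.8422) (0, 0) (80, 0) (80, 44.0027)]  |A|=2073.796
3. ⊥bis P0·P2 via (67.98,22.205): [(74.9885, 41.7375) (0, 7.8422) (0, 0) (60.0126, 0)]  |A|=1546.4237
4. ⊥bis P0·P3 via (35.465,14.925): [(74.9885, 41.7375) (32.8006, 22.6683) (40.6006, 0) (60.0126, 0)]  |A|=957.6367
5. ⊥bis P0·P4 via (34.73,37.175): [(74.9885, 41.7375) (32.8006, 22.6683) (40.6006, 0) (60.0126, 0)]  |A|=957.6367
6. ⊥bis P0·P5 via (42.68,48.495): [(74.9885, 41.7375) (32.8006, 22.6683) (40.6006, 0) (60.0126, 0)]  |A|=957.6367
7. ⊥bis P0·P6 via (44.195,44.98): [(74.9885, 41.7375) (32.8006, 22.6683) (40.6006, 0) (60.0126, 0)]  |A|=957.6367
8. canonical 4-gon: [(74.9885, 41.7375) (32.8006, 22.6683) (40.6006, 0) (60.0126, 0)]
9. shoelace: 957.6367

Area of P0's cell: 957.6367 (4 vertices)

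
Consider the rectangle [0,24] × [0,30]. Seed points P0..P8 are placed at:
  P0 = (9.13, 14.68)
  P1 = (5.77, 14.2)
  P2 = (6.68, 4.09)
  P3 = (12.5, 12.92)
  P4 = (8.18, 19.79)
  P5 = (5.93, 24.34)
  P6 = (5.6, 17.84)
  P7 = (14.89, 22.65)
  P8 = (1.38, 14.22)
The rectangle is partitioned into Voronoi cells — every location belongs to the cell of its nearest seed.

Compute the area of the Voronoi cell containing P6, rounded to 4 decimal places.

Area of P6's cell: 28.6444

1. box [0,24]×[0,30]: [(0, 0) (24, 0) (24, 30) (0, 30)]
2. ⊥bis P6·P0 via (7.365,16.26): [(0, 8.0326) (19.6648, 30) (0, 30)]  |A|=215.9922
3. ⊥bis P6·P1 via (5.685,16.02): [(0, 15.7545) (7.2141, 16.0914) (19.6648, 30) (0, 30)]  |A|=188.1391
4. ⊥bis P6·P2 via (6.14,10.965): [(0, 15.7545) (7.2141, 16.0914) (19.6648, 30) (0, 30)]  |A|=188.1391
5. ⊥bis P6·P3 via (9.05,15.38): [(0, 15.7545) (7.2141, 16.0914) (18.7304, 28.9561) (19.4747, 30) (0, 30)]  |A|=188.0399
6. ⊥bis P6·P4 via (6.89,18.815): [(0, 27.931) (0, 15.7545) (7.2141, 16.0914) (8.1545, 17.142)]  |A|=53.2777
7. ⊥bis P6·P5 via (5.765,21.09): [(5.1468, 21.1214) (0, 21.3827) (0, 15.7545) (7.2141, 16.0914) (8.1545, 17.142)]  |A|=36.4262
8. ⊥bis P6·P7 via (10.245,20.245): [(5.1468, 21.1214) (0, 21.3827) (0, 15.7545) (7.2141, 16.0914) (8.1545, 17.142)]  |A|=36.4262
9. ⊥bis P6·P8 via (3.49,16.03): [(5.1468, 21.1214) (0, 21.3827) (0, 20.0985) (3.5828, 15.9218) (7.2141, 16.0914) (8.1545, 17.142)]  |A|=28.6444
10. canonical 6-gon: [(5.1468, 21.1214) (0, 21.3827) (0, 20.0985) (3.5828, 15.9218) (7.2141, 16.0914) (8.1545, 17.142)]
11. shoelace: 28.6444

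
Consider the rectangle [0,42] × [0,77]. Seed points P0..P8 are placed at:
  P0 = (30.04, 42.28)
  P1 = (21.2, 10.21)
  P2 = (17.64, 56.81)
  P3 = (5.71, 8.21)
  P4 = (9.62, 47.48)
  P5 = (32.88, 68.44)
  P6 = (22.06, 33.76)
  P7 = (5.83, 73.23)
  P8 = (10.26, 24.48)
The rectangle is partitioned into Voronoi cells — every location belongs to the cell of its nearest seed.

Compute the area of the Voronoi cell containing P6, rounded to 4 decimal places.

1. box [0,42]×[0,77]: [(0, 0) (42, 0) (42, 77) (0, 77)]
2. ⊥bis P6·P0 via (26.05,38.02): [(0, 62.4189) (0, 0) (42, 0) (42, 23.0809)]  |A|=1795.497
3. ⊥bis P6·P1 via (21.63,21.985): [(0, 62.4189) (0, 22.7749) (42, 21.2411) (42, 23.0809)]  |A|=871.1608
4. ⊥bis P6·P2 via (19.85,45.285): [(18.5579, 45.0372) (0, 41.4786) (0, 22.7749) (42, 21.2411) (42, 23.0809)]  |A|=676.8564
5. ⊥bis P6·P3 via (13.885,20.985): [(18.5579, 45.0372) (0, 41.4786) (0, 29.8703) (11.759, 22.3455) (42, 21.2411) (42, 23.0809)]  |A|=635.1388
6. ⊥bis P6·P4 via (15.84,40.62): [(19.6174, 44.0449) (2.3357, 28.3756) (11.759, 22.3455) (42, 21.2411) (42, 23.0809)]  |A|=478.9691
7. ⊥bis P6·P5 via (27.47,51.1): [(19.6174, 44.0449) (2.3357, 28.3756) (11.759, 22.3455) (42, 21.2411) (42, 23.0809)]  |A|=478.9691
8. ⊥bis P6·P7 via (13.945,53.495): [(19.6174, 44.0449) (2.3357, 28.3756) (11.759, 22.3455) (42, 21.2411) (42, 23.0809)]  |A|=478.9691
9. ⊥bis P6·P8 via (16.16,29.12): [(19.6174, 44.0449) (10.7473, 36.0025) (21.7754, 21.9797) (42, 21.2411) (42, 23.0809)]  |A|=349.4605
10. canonical 5-gon: [(19.6174, 44.0449) (10.7473, 36.0025) (21.7754, 21.9797) (42, 21.2411) (42, 23.0809)]
11. shoelace: 349.4605

Area of P6's cell: 349.4605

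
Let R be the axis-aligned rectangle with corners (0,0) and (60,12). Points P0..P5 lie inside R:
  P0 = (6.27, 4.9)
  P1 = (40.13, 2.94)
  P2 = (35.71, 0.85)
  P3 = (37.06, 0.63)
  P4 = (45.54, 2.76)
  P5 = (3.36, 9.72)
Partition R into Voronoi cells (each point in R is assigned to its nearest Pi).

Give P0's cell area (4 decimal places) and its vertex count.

Area of P0's cell: 209.2412 (5 vertices)

1. box [0,60]×[0,12]: [(0, 0) (60, 0) (60, 12) (0, 12)]
2. ⊥bis P0·P1 via (23.2,3.92): [(0, 0) (22.9731, 0) (23.6677, 12) (0, 12)]  |A|=279.8448
3. ⊥bis P0·P2 via (20.99,2.875): [(0, 0) (20.5945, 0) (22.2453, 12) (0, 12)]  |A|=257.0388
4. ⊥bis P0·P3 via (21.665,2.765): [(0, 0) (20.5945, 0) (22.2453, 12) (0, 12)]  |A|=257.0388
5. ⊥bis P0·P4 via (25.905,3.83): [(0, 0) (20.5945, 0) (22.2453, 12) (0, 12)]  |A|=257.0388
6. ⊥bis P0·P5 via (4.815,7.31): [(0, 4.403) (0, 0) (20.5945, 0) (22.2453, 12) (12.5833, 12)]  |A|=209.2412
7. canonical 5-gon: [(0, 4.403) (0, 0) (20.5945, 0) (22.2453, 12) (12.5833, 12)]
8. shoelace: 209.2412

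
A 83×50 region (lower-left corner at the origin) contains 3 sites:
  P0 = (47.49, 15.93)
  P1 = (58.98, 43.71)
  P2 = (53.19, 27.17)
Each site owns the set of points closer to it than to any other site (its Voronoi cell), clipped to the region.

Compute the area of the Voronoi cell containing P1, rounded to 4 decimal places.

Area of P1's cell: 821.4730

1. box [0,83]×[0,50]: [(0, 0) (83, 0) (83, 50) (0, 50)]
2. ⊥bis P1·P0 via (53.235,29.82): [(83, 17.509) (83, 50) (4.4447, 50)]  |A|=1276.1703
3. ⊥bis P1·P2 via (56.085,35.44): [(83, 26.0181) (83, 50) (14.4922, 50)]  |A|=821.473
4. canonical 3-gon: [(83, 26.0181) (83, 50) (14.4922, 50)]
5. shoelace: 821.473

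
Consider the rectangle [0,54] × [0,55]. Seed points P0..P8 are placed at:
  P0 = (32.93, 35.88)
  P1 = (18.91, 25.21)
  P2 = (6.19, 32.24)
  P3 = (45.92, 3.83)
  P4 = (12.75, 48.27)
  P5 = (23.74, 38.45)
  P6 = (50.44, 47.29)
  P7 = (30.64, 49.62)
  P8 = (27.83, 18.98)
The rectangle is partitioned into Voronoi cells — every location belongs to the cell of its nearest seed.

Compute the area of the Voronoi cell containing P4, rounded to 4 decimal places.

1. box [0,54]×[0,55]: [(0, 0) (54, 0) (54, 55) (0, 55)]
2. ⊥bis P4·P0 via (22.84,42.075): [(0, 4.8747) (30.7756, 55) (0, 55)]  |A|=771.3179
3. ⊥bis P4·P1 via (15.83,36.74): [(0, 32.5113) (20.2971, 37.9333) (30.7756, 55) (0, 55)]  |A|=490.8465
4. ⊥bis P4·P2 via (9.47,40.255): [(0, 44.1304) (17.1788, 37.1003) (20.2971, 37.9333) (30.7756, 55) (0, 55)]  |A|=391.0454
5. ⊥bis P4·P3 via (29.335,26.05): [(0, 44.1304) (17.1788, 37.1003) (20.2971, 37.9333) (30.7756, 55) (0, 55)]  |A|=391.0454
6. ⊥bis P4·P5 via (18.245,43.36): [(0, 44.1304) (13.8639, 38.4569) (28.6458, 55) (0, 55)]  |A|=312.2925
7. ⊥bis P4·P6 via (31.595,47.78): [(0, 44.1304) (13.8639, 38.4569) (28.6458, 55) (0, 55)]  |A|=312.2925
8. ⊥bis P4·P7 via (21.695,48.945): [(0, 44.1304) (13.8639, 38.4569) (21.815, 47.3553) (21.2381, 55) (0, 55)]  |A|=283.9777
9. ⊥bis P4·P8 via (20.29,33.625): [(0, 44.1304) (13.8639, 38.4569) (21.815, 47.3553) (21.2381, 55) (0, 55)]  |A|=283.9777
10. canonical 5-gon: [(0, 44.1304) (13.8639, 38.4569) (21.815, 47.3553) (21.2381, 55) (0, 55)]
11. shoelace: 283.9777

Area of P4's cell: 283.9777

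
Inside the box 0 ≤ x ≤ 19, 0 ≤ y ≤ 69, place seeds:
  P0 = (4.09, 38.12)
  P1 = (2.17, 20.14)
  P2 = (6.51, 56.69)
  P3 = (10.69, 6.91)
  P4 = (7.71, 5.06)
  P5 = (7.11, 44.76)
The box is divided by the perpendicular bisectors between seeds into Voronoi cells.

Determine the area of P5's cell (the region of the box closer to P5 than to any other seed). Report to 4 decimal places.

Area of P5's cell: 212.6876

1. box [0,19]×[0,69]: [(0, 0) (19, 0) (19, 69) (0, 69)]
2. ⊥bis P5·P0 via (5.6,41.44): [(0, 43.987) (19, 35.3454) (19, 69) (0, 69)]  |A|=557.3421
3. ⊥bis P5·P1 via (4.64,32.45): [(0, 43.987) (19, 35.3454) (19, 69) (0, 69)]  |A|=557.3421
4. ⊥bis P5·P2 via (6.81,50.725): [(0, 50.3825) (0, 43.987) (19, 35.3454) (19, 51.3381)]  |A|=212.6876
5. ⊥bis P5·P3 via (8.9,25.835): [(0, 50.3825) (0, 43.987) (19, 35.3454) (19, 51.3381)]  |A|=212.6876
6. ⊥bis P5·P4 via (7.41,24.91): [(0, 50.3825) (0, 43.987) (19, 35.3454) (19, 51.3381)]  |A|=212.6876
7. canonical 4-gon: [(0, 50.3825) (0, 43.987) (19, 35.3454) (19, 51.3381)]
8. shoelace: 212.6876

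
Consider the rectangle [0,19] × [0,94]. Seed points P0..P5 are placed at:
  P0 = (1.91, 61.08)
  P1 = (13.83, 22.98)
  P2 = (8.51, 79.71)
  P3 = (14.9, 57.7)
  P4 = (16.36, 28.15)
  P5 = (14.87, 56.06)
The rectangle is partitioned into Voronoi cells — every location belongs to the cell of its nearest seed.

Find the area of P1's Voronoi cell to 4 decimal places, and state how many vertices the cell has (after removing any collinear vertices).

1. box [0,19]×[0,94]: [(0, 0) (19, 0) (19, 94) (0, 94)]
2. ⊥bis P1·P0 via (7.87,42.03): [(0, 39.5678) (0, 0) (19, 0) (19, 45.5121)]  |A|=808.2593
3. ⊥bis P1·P2 via (11.17,51.345): [(0, 39.5678) (0, 0) (19, 0) (19, 45.5121)]  |A|=808.2593
4. ⊥bis P1·P3 via (14.365,40.34): [(3.535, 40.6738) (0, 39.5678) (0, 0) (19, 0) (19, 40.1972)]  |A|=767.1613
5. ⊥bis P1·P4 via (15.095,25.565): [(0, 32.9519) (0, 0) (19, 0) (19, 23.654)]  |A|=537.7566
6. ⊥bis P1·P5 via (14.35,39.52): [(0, 32.9519) (0, 0) (19, 0) (19, 23.654)]  |A|=537.7566
7. canonical 4-gon: [(0, 32.9519) (0, 0) (19, 0) (19, 23.654)]
8. shoelace: 537.7566

Area of P1's cell: 537.7566 (4 vertices)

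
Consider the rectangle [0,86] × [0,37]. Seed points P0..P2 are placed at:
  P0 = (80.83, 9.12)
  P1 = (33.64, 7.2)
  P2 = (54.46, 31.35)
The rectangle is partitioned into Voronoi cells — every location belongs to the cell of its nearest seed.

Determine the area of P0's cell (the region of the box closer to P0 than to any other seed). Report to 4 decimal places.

1. box [0,86]×[0,37]: [(0, 0) (86, 0) (86, 37) (0, 37)]
2. ⊥bis P0·P1 via (57.235,8.16): [(57.567, 0) (86, 0) (86, 37) (56.0616, 37)]  |A|=1079.8709
3. ⊥bis P0·P2 via (67.645,20.235): [(57.2456, 7.8989) (57.567, 0) (86, 0) (86, 37) (81.778, 37)]  |A|=705.6838
4. canonical 5-gon: [(57.2456, 7.8989) (57.567, 0) (86, 0) (86, 37) (81.778, 37)]
5. shoelace: 705.6838

Area of P0's cell: 705.6838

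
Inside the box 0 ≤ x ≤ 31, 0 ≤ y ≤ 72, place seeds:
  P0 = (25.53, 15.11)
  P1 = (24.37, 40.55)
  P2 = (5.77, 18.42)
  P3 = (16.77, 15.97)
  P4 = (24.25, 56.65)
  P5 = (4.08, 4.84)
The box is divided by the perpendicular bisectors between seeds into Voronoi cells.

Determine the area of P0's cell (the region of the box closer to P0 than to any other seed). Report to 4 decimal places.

Area of P0's cell: 279.2457

1. box [0,31]×[0,72]: [(0, 0) (31, 0) (31, 72) (0, 72)]
2. ⊥bis P0·P1 via (24.95,27.83): [(0, 26.6923) (0, 0) (31, 0) (31, 28.1059)]  |A|=849.3722
3. ⊥bis P0·P2 via (15.65,16.765): [(17.4462, 27.4878) (12.8417, 0) (31, 0) (31, 28.1059)]  |A|=440.0372
4. ⊥bis P0·P3 via (21.15,15.54): [(22.3449, 27.7112) (19.6244, 0) (31, 0) (31, 28.1059)]  |A|=279.2457
5. ⊥bis P0·P4 via (24.89,35.88): [(22.3449, 27.7112) (19.6244, 0) (31, 0) (31, 28.1059)]  |A|=279.2457
6. ⊥bis P0·P5 via (14.805,9.975): [(22.3449, 27.7112) (19.6244, 0) (31, 0) (31, 28.1059)]  |A|=279.2457
7. canonical 4-gon: [(22.3449, 27.7112) (19.6244, 0) (31, 0) (31, 28.1059)]
8. shoelace: 279.2457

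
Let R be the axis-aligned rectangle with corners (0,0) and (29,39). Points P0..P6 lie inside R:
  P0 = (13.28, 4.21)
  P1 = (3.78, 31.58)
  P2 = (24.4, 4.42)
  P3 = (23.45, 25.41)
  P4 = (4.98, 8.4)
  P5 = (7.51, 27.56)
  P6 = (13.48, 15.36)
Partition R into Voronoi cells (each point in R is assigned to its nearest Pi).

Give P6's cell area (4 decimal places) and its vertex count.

1. box [0,29]×[0,39]: [(0, 0) (29, 0) (29, 39) (0, 39)]
2. ⊥bis P6·P0 via (13.38,9.785): [(0, 10.025) (29, 9.5048) (29, 39) (0, 39)]  |A|=847.8176
3. ⊥bis P6·P1 via (8.63,23.47): [(0, 18.309) (0, 10.025) (29, 9.5048) (29, 35.6518)]  |A|=499.2498
4. ⊥bis P6·P2 via (18.94,9.89): [(0, 18.309) (0, 10.025) (18.7385, 9.6889) (29, 19.9316) (29, 35.6518)]  |A|=445.7526
5. ⊥bis P6·P3 via (18.465,20.385): [(12.8259, 25.9792) (0, 18.309) (0, 10.025) (18.7385, 9.6889) (23.9765, 14.9173)]  |A|=262.8815
6. ⊥bis P6·P4 via (9.23,11.88): [(12.8259, 25.9792) (2.6622, 19.9011) (10.9091, 9.8293) (18.7385, 9.6889) (23.9765, 14.9173)]  |A|=197.7246
7. ⊥bis P6·P5 via (10.495,21.46): [(15.1066, 23.7167) (3.9915, 18.2776) (10.9091, 9.8293) (18.7385, 9.6889) (23.9765, 14.9173)]  |A|=166.6571
8. canonical 5-gon: [(15.1066, 23.7167) (3.9915, 18.2776) (10.9091, 9.8293) (18.7385, 9.6889) (23.9765, 14.9173)]
9. shoelace: 166.6571

Area of P6's cell: 166.6571 (5 vertices)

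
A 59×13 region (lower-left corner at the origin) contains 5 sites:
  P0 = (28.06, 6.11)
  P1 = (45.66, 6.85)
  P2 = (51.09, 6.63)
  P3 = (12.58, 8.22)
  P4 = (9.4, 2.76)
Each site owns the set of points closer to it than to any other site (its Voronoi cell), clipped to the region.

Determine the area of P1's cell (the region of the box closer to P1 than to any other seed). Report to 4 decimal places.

1. box [0,59]×[0,13]: [(0, 0) (59, 0) (59, 13) (0, 13)]
2. ⊥bis P1·P0 via (36.86,6.48): [(37.1325, 0) (59, 0) (59, 13) (36.5859, 13)]  |A|=287.8309
3. ⊥bis P1·P2 via (48.375,6.74): [(37.1325, 0) (48.1019, 0) (48.6286, 13) (36.5859, 13)]  |A|=149.5795
4. ⊥bis P1·P3 via (29.12,7.535): [(37.1325, 0) (48.1019, 0) (48.6286, 13) (36.5859, 13)]  |A|=149.5795
5. ⊥bis P1·P4 via (27.53,4.805): [(37.1325, 0) (48.1019, 0) (48.6286, 13) (36.5859, 13)]  |A|=149.5795
6. canonical 4-gon: [(37.1325, 0) (48.1019, 0) (48.6286, 13) (36.5859, 13)]
7. shoelace: 149.5795

Area of P1's cell: 149.5795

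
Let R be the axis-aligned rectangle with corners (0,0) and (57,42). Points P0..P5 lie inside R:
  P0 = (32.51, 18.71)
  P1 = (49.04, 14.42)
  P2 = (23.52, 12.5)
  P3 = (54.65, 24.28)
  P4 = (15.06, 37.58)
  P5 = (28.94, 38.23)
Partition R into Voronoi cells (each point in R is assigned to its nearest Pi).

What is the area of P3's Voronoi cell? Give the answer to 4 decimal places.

Area of P3's cell: 290.6865

1. box [0,57]×[0,42]: [(0, 0) (57, 0) (57, 42) (0, 42)]
2. ⊥bis P3·P0 via (43.58,21.495): [(48.9877, 0) (57, 0) (57, 42) (38.4213, 42)]  |A|=558.4096
3. ⊥bis P3·P1 via (51.845,19.35): [(42.8291, 24.4797) (57, 16.417) (57, 42) (38.4213, 42)]  |A|=344.0188
4. ⊥bis P3·P2 via (39.085,18.39): [(42.8291, 24.4797) (57, 16.417) (57, 42) (38.4213, 42)]  |A|=344.0188
5. ⊥bis P3·P4 via (34.855,30.93): [(38.4867, 41.7403) (42.8291, 24.4797) (57, 16.417) (57, 42) (38.5739, 42)]  |A|=343.999
6. ⊥bis P3·P5 via (41.795,31.255): [(41.337, 30.4108) (42.8291, 24.4797) (57, 16.417) (57, 42) (47.6251, 42)]  |A|=290.6865
7. canonical 5-gon: [(41.337, 30.4108) (42.8291, 24.4797) (57, 16.417) (57, 42) (47.6251, 42)]
8. shoelace: 290.6865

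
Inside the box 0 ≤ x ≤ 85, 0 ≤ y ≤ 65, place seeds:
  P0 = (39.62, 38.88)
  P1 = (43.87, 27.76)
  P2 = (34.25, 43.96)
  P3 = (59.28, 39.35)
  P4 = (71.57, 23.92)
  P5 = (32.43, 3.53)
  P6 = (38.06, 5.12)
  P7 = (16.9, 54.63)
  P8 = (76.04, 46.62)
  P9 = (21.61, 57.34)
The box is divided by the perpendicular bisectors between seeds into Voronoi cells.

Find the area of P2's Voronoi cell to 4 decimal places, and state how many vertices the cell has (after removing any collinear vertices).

Area of P2's cell: 585.5716 (7 vertices)

1. box [0,85]×[0,65]: [(0, 0) (85, 0) (85, 65) (0, 65)]
2. ⊥bis P2·P0 via (36.935,41.42): [(0, 2.3765) (59.2416, 65) (0, 65)]  |A|=1854.9577
3. ⊥bis P2·P1 via (39.06,35.86): [(0, 12.6651) (22.2092, 25.8535) (59.2416, 65) (0, 65)]  |A|=1740.7071
4. ⊥bis P2·P3 via (46.765,41.655): [(0, 12.6651) (22.2092, 25.8535) (49.0878, 54.2665) (51.0647, 65) (0, 65)]  |A|=1696.8237
5. ⊥bis P2·P4 via (52.91,33.94): [(0, 12.6651) (22.2092, 25.8535) (49.0878, 54.2665) (51.0647, 65) (0, 65)]  |A|=1696.8237
6. ⊥bis P2·P5 via (33.34,23.745): [(0, 25.2458) (19.693, 24.3593) (22.2092, 25.8535) (49.0878, 54.2665) (51.0647, 65) (0, 65)]  |A|=1572.9477
7. ⊥bis P2·P6 via (36.155,24.54): [(0, 25.2458) (19.693, 24.3593) (22.2092, 25.8535) (49.0878, 54.2665) (51.0647, 65) (0, 65)]  |A|=1572.9477
8. ⊥bis P2·P7 via (25.575,49.295): [(10.4946, 24.7734) (19.693, 24.3593) (22.2092, 25.8535) (49.0878, 54.2665) (51.0647, 65) (35.2333, 65)]  |A|=655.6875
9. ⊥bis P2·P8 via (55.145,45.29): [(10.4946, 24.7734) (19.693, 24.3593) (22.2092, 25.8535) (49.0878, 54.2665) (51.0647, 65) (35.2333, 65)]  |A|=655.6875
10. ⊥bis P2·P9 via (27.93,50.65): [(24.2985, 47.2194) (10.4946, 24.7734) (19.693, 24.3593) (22.2092, 25.8535) (49.0878, 54.2665) (51.0647, 65) (43.1201, 65)]  |A|=585.5716
11. canonical 7-gon: [(24.2985, 47.2194) (10.4946, 24.7734) (19.693, 24.3593) (22.2092, 25.8535) (49.0878, 54.2665) (51.0647, 65) (43.1201, 65)]
12. shoelace: 585.5716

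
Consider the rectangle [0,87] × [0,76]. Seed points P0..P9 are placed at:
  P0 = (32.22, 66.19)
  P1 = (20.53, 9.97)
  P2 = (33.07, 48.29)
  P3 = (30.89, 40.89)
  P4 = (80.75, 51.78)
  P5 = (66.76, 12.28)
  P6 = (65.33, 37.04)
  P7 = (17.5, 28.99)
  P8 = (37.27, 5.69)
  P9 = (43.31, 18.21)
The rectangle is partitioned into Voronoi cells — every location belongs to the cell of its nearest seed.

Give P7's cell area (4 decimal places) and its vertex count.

1. box [0,87]×[0,76]: [(0, 0) (87, 0) (87, 76) (0, 76)]
2. ⊥bis P7·P0 via (24.86,47.59): [(0, 57.4271) (0, 0) (87, 0) (87, 23.0013)]  |A|=3498.633
3. ⊥bis P7·P1 via (19.015,19.48): [(73.8305, 28.2124) (0, 57.4271) (0, 16.4508)]  |A|=1512.6491
4. ⊥bis P7·P2 via (25.285,38.64): [(44.0846, 23.4737) (3.9199, 55.876) (0, 57.4271) (0, 16.4508)]  |A|=935.5678
5. ⊥bis P7·P3 via (24.195,34.94): [(35.5882, 22.1202) (9.816, 51.1194) (3.9199, 55.876) (0, 57.4271) (0, 16.4508)]  |A|=794.9332
6. ⊥bis P7·P4 via (49.125,40.385): [(35.5882, 22.1202) (9.816, 51.1194) (3.9199, 55.876) (0, 57.4271) (0, 16.4508)]  |A|=794.9332
7. ⊥bis P7·P5 via (42.13,20.635): [(35.5882, 22.1202) (9.816, 51.1194) (3.9199, 55.876) (0, 57.4271) (0, 16.4508)]  |A|=794.9332
8. ⊥bis P7·P6 via (41.415,33.015): [(35.5882, 22.1202) (9.816, 51.1194) (3.9199, 55.876) (0, 57.4271) (0, 16.4508)]  |A|=794.9332
9. ⊥bis P7·P8 via (27.385,17.34): [(32.4248, 21.6163) (34.4836, 23.3632) (9.816, 51.1194) (3.9199, 55.876) (0, 57.4271) (0, 16.4508)]  |A|=792.6889
10. ⊥bis P7·P9 via (30.405,23.6): [(29.3734, 21.1302) (31.6417, 26.5609) (9.816, 51.1194) (3.9199, 55.876) (0, 57.4271) (0, 16.4508)]  |A|=779.1805
11. canonical 6-gon: [(29.3734, 21.1302) (31.6417, 26.5609) (9.816, 51.1194) (3.9199, 55.876) (0, 57.4271) (0, 16.4508)]
12. shoelace: 779.1805

Area of P7's cell: 779.1805 (6 vertices)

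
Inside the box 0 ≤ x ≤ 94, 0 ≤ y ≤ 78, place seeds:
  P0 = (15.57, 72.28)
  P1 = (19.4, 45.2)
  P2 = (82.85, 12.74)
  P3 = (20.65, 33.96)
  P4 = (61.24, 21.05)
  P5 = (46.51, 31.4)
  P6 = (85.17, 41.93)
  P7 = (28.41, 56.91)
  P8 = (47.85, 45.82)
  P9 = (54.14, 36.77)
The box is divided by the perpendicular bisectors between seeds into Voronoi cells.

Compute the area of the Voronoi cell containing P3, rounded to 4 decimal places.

Area of P3's cell: 1267.2154

1. box [0,94]×[0,78]: [(0, 0) (94, 0) (94, 78) (0, 78)]
2. ⊥bis P3·P0 via (18.11,53.12): [(0, 50.7192) (0, 0) (94, 0) (94, 63.1806)]  |A|=5353.2892
3. ⊥bis P3·P1 via (20.025,39.58): [(0, 37.353) (0, 0) (94, 0) (94, 47.8068)]  |A|=4002.5095
4. ⊥bis P3·P2 via (51.75,23.35): [(58.7565, 43.8873) (0, 37.353) (0, 0) (43.784, 0)]  |A|=2058.1464
5. ⊥bis P3·P4 via (40.945,27.505): [(45.6935, 42.4346) (0, 37.353) (0, 0) (32.1968, 0)]  |A|=1536.5238
6. ⊥bis P3·P5 via (33.58,32.68): [(34.4216, 41.181) (0, 37.353) (0, 0) (30.3449, 0)]  |A|=1267.691
7. ⊥bis P3·P6 via (52.91,37.945): [(34.4216, 41.181) (0, 37.353) (0, 0) (30.3449, 0)]  |A|=1267.691
8. ⊥bis P3·P7 via (24.53,45.435): [(34.4216, 41.181) (0, 37.353) (0, 0) (30.3449, 0)]  |A|=1267.691
9. ⊥bis P3·P8 via (34.25,39.89): [(34.2857, 39.8082) (33.721, 41.1031) (0, 37.353) (0, 0) (30.3449, 0)]  |A|=1267.2154
10. ⊥bis P3·P9 via (37.395,35.365): [(34.2857, 39.8082) (33.721, 41.1031) (0, 37.353) (0, 0) (30.3449, 0)]  |A|=1267.2154
11. canonical 5-gon: [(34.2857, 39.8082) (33.721, 41.1031) (0, 37.353) (0, 0) (30.3449, 0)]
12. shoelace: 1267.2154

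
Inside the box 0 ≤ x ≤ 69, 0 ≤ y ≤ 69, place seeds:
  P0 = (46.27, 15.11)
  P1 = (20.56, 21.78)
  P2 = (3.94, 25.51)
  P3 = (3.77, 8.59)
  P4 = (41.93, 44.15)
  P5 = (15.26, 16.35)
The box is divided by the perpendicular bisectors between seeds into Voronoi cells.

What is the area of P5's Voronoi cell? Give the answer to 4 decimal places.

Area of P5's cell: 306.5444

1. box [0,69]×[0,69]: [(0, 0) (69, 0) (69, 69) (0, 69)]
2. ⊥bis P5·P0 via (30.765,15.73): [(0, 0) (30.136, 0) (32.8951, 69) (0, 69)]  |A|=2174.5735
3. ⊥bis P5·P1 via (17.91,19.065): [(0, 36.5462) (0, 0) (30.136, 0) (30.4105, 6.8638)]  |A|=659.1176
4. ⊥bis P5·P2 via (9.6,20.93): [(12.4239, 24.4198) (0, 9.0662) (0, 0) (30.136, 0) (30.4105, 6.8638)]  |A|=488.4136
5. ⊥bis P5·P3 via (9.515,12.47): [(12.4239, 24.4198) (6.4393, 17.024) (17.9369, 0) (30.136, 0) (30.4105, 6.8638)]  |A|=306.5444
6. ⊥bis P5·P4 via (28.595,30.25): [(12.4239, 24.4198) (6.4393, 17.024) (17.9369, 0) (30.136, 0) (30.4105, 6.8638)]  |A|=306.5444
7. canonical 5-gon: [(12.4239, 24.4198) (6.4393, 17.024) (17.9369, 0) (30.136, 0) (30.4105, 6.8638)]
8. shoelace: 306.5444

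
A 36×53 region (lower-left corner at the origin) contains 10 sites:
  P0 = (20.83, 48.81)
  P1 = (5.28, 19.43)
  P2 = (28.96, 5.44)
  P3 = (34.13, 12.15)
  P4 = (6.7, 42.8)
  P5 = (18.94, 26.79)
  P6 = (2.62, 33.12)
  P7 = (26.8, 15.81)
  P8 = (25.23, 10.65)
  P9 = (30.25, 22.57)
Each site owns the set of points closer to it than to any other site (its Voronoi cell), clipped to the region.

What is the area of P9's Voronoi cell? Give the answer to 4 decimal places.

1. box [0,36]×[0,53]: [(0, 0) (36, 0) (36, 53) (0, 53)]
2. ⊥bis P9·P0 via (25.54,35.69): [(0, 26.5213) (0, 0) (36, 0) (36, 39.4451)]  |A|=1187.3947
3. ⊥bis P9·P1 via (17.765,21): [(16.3333, 32.3849) (20.4058, 0) (36, 0) (36, 39.4451)]  |A|=640.3849
4. ⊥bis P9·P2 via (29.605,14.005): [(16.3333, 32.3849) (18.5398, 14.8383) (36, 13.5234) (36, 39.4451)]  |A|=406.6287
5. ⊥bis P9·P3 via (32.19,17.36): [(16.3333, 32.3849) (18.5398, 14.8383) (24.2607, 14.4075) (36, 18.7787) (36, 39.4451)]  |A|=375.7822
6. ⊥bis P9·P4 via (18.475,32.685): [(19.0572, 33.3627) (16.5739, 30.4719) (18.5398, 14.8383) (24.2607, 14.4075) (36, 18.7787) (36, 39.4451)]  |A|=373.0593
7. ⊥bis P9·P5 via (24.595,24.68): [(29.1923, 37.0011) (20.8577, 14.6637) (24.2607, 14.4075) (36, 18.7787) (36, 39.4451)]  |A|=231.2589
8. ⊥bis P9·P6 via (16.435,27.845): [(29.1923, 37.0011) (20.8577, 14.6637) (24.2607, 14.4075) (36, 18.7787) (36, 39.4451)]  |A|=231.2589
9. ⊥bis P9·P7 via (28.525,19.19): [(29.1923, 37.0011) (23.5029, 21.7531) (32.1442, 17.3429) (36, 18.7787) (36, 39.4451)]  |A|=188.7908
10. ⊥bis P9·P8 via (27.74,16.61): [(29.1923, 37.0011) (23.5029, 21.7531) (32.1442, 17.3429) (36, 18.7787) (36, 39.4451)]  |A|=188.7908
11. canonical 5-gon: [(29.1923, 37.0011) (23.5029, 21.7531) (32.1442, 17.3429) (36, 18.7787) (36, 39.4451)]
12. shoelace: 188.7908

Area of P9's cell: 188.7908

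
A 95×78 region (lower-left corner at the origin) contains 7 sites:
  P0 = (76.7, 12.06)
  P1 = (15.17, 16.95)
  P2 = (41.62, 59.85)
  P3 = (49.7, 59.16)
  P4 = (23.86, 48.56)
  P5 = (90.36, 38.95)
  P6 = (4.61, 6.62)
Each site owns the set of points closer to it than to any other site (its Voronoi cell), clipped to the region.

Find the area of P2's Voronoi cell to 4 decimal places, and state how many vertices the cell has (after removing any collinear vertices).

1. box [0,95]×[0,78]: [(0, 0) (95, 0) (95, 78) (0, 78)]
2. ⊥bis P2·P0 via (59.16,35.955): [(0, 0) (10.178, 0) (95, 62.2632) (95, 78) (0, 78)]  |A|=4769.3561
3. ⊥bis P2·P1 via (28.395,38.4): [(0, 55.9069) (46.926, 26.9747) (95, 62.2632) (95, 78) (0, 78)]  |A|=3320.3374
4. ⊥bis P2·P3 via (45.66,59.505): [(0, 55.9069) (43.0843, 29.3433) (47.2394, 78) (0, 78)]  |A|=1625.1887
5. ⊥bis P2·P4 via (32.74,54.205): [(43.7309, 36.9154) (47.2394, 78) (17.6136, 78)]  |A|=608.5822
6. ⊥bis P2·P5 via (65.99,49.4): [(43.7309, 36.9154) (47.2394, 78) (17.6136, 78)]  |A|=608.5822
7. ⊥bis P2·P6 via (23.115,33.235): [(43.7309, 36.9154) (47.2394, 78) (17.6136, 78)]  |A|=608.5822
8. canonical 3-gon: [(43.7309, 36.9154) (47.2394, 78) (17.6136, 78)]
9. shoelace: 608.5822

Area of P2's cell: 608.5822 (3 vertices)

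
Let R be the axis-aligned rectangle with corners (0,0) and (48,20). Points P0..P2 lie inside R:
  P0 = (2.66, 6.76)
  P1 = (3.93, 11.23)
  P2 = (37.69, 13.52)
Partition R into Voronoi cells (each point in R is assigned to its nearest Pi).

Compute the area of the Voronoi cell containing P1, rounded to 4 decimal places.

Area of P1's cell: 271.4946

1. box [0,48]×[0,20]: [(0, 0) (48, 0) (48, 20) (0, 20)]
2. ⊥bis P1·P0 via (3.295,8.995): [(0, 9.9312) (34.9546, 0) (48, 0) (48, 20) (0, 20)]  |A|=786.4302
3. ⊥bis P1·P2 via (20.81,12.375): [(0, 9.9312) (21.388, 3.8545) (20.2928, 20) (0, 20)]  |A|=271.4946
4. canonical 4-gon: [(0, 9.9312) (21.388, 3.8545) (20.2928, 20) (0, 20)]
5. shoelace: 271.4946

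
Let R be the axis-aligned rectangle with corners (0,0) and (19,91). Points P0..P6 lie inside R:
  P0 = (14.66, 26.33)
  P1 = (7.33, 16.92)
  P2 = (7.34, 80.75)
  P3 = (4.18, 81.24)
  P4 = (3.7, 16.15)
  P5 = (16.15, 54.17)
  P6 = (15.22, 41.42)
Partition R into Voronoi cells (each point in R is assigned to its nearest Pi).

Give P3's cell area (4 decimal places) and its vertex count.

1. box [0,19]×[0,91]: [(0, 0) (19, 0) (19, 91) (0, 91)]
2. ⊥bis P3·P0 via (9.42,53.785): [(0, 51.9871) (19, 55.6134) (19, 91) (0, 91)]  |A|=706.7949
3. ⊥bis P3·P1 via (5.755,49.08): [(0, 51.9871) (19, 55.6134) (19, 91) (0, 91)]  |A|=706.7949
4. ⊥bis P3·P2 via (5.76,80.995): [(0, 51.9871) (1.3004, 52.2353) (7.3114, 91) (0, 91)]  |A|=167.0789
5. ⊥bis P3·P4 via (3.94,48.695): [(0, 51.9871) (1.3004, 52.2353) (7.3114, 91) (0, 91)]  |A|=167.0789
6. ⊥bis P3·P5 via (10.165,67.705): [(0, 63.2102) (3.2232, 64.6354) (7.3114, 91) (0, 91)]  |A|=141.1676
7. ⊥bis P3·P6 via (9.7,61.33): [(0, 63.2102) (3.2232, 64.6354) (7.3114, 91) (0, 91)]  |A|=141.1676
8. canonical 4-gon: [(0, 63.2102) (3.2232, 64.6354) (7.3114, 91) (0, 91)]
9. shoelace: 141.1676

Area of P3's cell: 141.1676 (4 vertices)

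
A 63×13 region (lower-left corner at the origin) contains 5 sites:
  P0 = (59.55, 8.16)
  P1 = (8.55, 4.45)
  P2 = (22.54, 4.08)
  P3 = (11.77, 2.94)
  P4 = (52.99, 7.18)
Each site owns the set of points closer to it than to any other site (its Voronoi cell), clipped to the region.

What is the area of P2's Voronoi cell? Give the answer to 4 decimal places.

Area of P2's cell: 270.8929

1. box [0,63]×[0,13]: [(0, 0) (63, 0) (63, 13) (0, 13)]
2. ⊥bis P2·P0 via (41.045,6.12): [(0, 0) (41.7197, 0) (40.2865, 13) (0, 13)]  |A|=533.0404
3. ⊥bis P2·P1 via (15.545,4.265): [(15.4322, 0) (41.7197, 0) (40.2865, 13) (15.776, 13)]  |A|=330.187
4. ⊥bis P2·P3 via (17.155,3.51): [(17.5265, 0) (41.7197, 0) (40.2865, 13) (16.1505, 13)]  |A|=314.1398
5. ⊥bis P2·P4 via (37.765,5.63): [(17.5265, 0) (38.3382, 0) (37.0147, 13) (16.1505, 13)]  |A|=270.8929
6. canonical 4-gon: [(17.5265, 0) (38.3382, 0) (37.0147, 13) (16.1505, 13)]
7. shoelace: 270.8929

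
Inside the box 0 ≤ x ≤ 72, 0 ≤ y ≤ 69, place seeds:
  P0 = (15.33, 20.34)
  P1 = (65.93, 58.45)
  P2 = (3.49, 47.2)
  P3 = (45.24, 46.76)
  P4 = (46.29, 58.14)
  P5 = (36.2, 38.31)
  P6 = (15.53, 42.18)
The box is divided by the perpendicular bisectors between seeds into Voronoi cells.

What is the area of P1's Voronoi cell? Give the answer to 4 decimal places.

Area of P1's cell: 499.2716

1. box [0,72]×[0,69]: [(0, 0) (72, 0) (72, 69) (0, 69)]
2. ⊥bis P1·P0 via (40.63,39.395): [(70.3008, 0) (72, 0) (72, 69) (18.3326, 69)]  |A|=1910.1458
3. ⊥bis P1·P2 via (34.71,52.825): [(36.0291, 45.5038) (70.3008, 0) (72, 0) (72, 69) (31.7957, 69)]  |A|=1751.9803
4. ⊥bis P1·P3 via (55.585,52.605): [(72, 23.5523) (72, 69) (46.3217, 69)]  |A|=583.51
5. ⊥bis P1·P4 via (56.11,58.295): [(56.2175, 51.4856) (72, 23.5523) (72, 69) (55.941, 69)]  |A|=499.2716
6. ⊥bis P1·P5 via (51.065,48.38): [(56.2175, 51.4856) (72, 23.5523) (72, 69) (55.941, 69)]  |A|=499.2716
7. ⊥bis P1·P6 via (40.73,50.315): [(56.2175, 51.4856) (72, 23.5523) (72, 69) (55.941, 69)]  |A|=499.2716
8. canonical 4-gon: [(56.2175, 51.4856) (72, 23.5523) (72, 69) (55.941, 69)]
9. shoelace: 499.2716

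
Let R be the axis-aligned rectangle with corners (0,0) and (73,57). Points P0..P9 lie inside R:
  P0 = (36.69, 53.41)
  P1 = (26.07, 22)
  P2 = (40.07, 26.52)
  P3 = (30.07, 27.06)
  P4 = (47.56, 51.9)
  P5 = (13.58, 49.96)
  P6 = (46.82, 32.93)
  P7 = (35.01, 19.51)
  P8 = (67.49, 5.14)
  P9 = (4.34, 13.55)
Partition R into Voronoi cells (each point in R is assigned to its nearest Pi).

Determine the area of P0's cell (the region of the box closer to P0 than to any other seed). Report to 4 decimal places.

Area of P0's cell: 257.1121

1. box [0,73]×[0,57]: [(0, 0) (73, 0) (73, 57) (0, 57)]
2. ⊥bis P0·P1 via (31.38,37.705): [(0, 48.3149) (73, 23.6329) (73, 57) (0, 57)]  |A|=1534.9066
3. ⊥bis P0·P2 via (38.38,39.965): [(0, 48.3149) (28.4044, 38.7111) (73, 44.3166) (73, 57) (0, 57)]  |A|=1073.7045
4. ⊥bis P0·P3 via (33.38,40.235): [(0, 48.6212) (35.7637, 39.6361) (73, 44.3166) (73, 57) (0, 57)]  |A|=1019.7507
5. ⊥bis P0·P4 via (42.125,52.655): [(0, 48.6212) (35.7637, 39.6361) (40.3974, 40.2186) (42.7286, 57) (0, 57)]  |A|=558.9968
6. ⊥bis P0·P5 via (25.135,51.685): [(26.5896, 41.941) (35.7637, 39.6361) (40.3974, 40.2186) (42.7286, 57) (24.3415, 57)]  |A|=264.3216
7. ⊥bis P0·P6 via (41.755,43.17): [(26.5896, 41.941) (34.999, 39.8283) (40.7375, 42.6667) (42.7286, 57) (24.3415, 57)]  |A|=257.1121
8. ⊥bis P0·P7 via (35.85,36.46): [(26.5896, 41.941) (34.999, 39.8283) (40.7375, 42.6667) (42.7286, 57) (24.3415, 57)]  |A|=257.1121
9. ⊥bis P0·P8 via (52.09,29.275): [(26.5896, 41.941) (34.999, 39.8283) (40.7375, 42.6667) (42.7286, 57) (24.3415, 57)]  |A|=257.1121
10. ⊥bis P0·P9 via (20.515,33.48): [(26.5896, 41.941) (34.999, 39.8283) (40.7375, 42.6667) (42.7286, 57) (24.3415, 57)]  |A|=257.1121
11. canonical 5-gon: [(26.5896, 41.941) (34.999, 39.8283) (40.7375, 42.6667) (42.7286, 57) (24.3415, 57)]
12. shoelace: 257.1121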